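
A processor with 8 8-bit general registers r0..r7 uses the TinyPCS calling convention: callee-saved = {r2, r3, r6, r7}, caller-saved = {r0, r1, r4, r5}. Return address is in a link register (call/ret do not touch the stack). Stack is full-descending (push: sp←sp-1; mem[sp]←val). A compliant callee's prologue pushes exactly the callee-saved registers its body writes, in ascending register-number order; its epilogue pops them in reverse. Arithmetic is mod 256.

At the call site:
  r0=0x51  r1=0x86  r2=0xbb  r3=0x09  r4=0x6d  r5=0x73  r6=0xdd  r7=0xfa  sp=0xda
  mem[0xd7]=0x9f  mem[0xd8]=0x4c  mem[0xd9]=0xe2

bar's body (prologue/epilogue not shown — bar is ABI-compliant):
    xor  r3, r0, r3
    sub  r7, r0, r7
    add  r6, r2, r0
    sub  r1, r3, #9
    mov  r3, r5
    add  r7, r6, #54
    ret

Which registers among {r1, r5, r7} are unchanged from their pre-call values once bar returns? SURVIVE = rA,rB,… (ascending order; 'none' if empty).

SURVIVE = r5,r7

prologue: push r3 → mem[0xd9]=0x09, sp=0xd9
prologue: push r6 → mem[0xd8]=0xdd, sp=0xd8
prologue: push r7 → mem[0xd7]=0xfa, sp=0xd7
body[0] xor  r3, r0, r3 → r3=0x58
body[1] sub  r7, r0, r7 → r7=0x57
body[2] add  r6, r2, r0 → r6=0x0c
body[3] sub  r1, r3, #9 → r1=0x4f
body[4] mov  r3, r5 → r3=0x73
body[5] add  r7, r6, #54 → r7=0x42
epilogue: pop r7=0xfa, sp=0xd8
epilogue: pop r6=0xdd, sp=0xd9
epilogue: pop r3=0x09, sp=0xda
r1: caller-saved, written=True
r5: caller-saved, written=False
r7: callee-saved, written=True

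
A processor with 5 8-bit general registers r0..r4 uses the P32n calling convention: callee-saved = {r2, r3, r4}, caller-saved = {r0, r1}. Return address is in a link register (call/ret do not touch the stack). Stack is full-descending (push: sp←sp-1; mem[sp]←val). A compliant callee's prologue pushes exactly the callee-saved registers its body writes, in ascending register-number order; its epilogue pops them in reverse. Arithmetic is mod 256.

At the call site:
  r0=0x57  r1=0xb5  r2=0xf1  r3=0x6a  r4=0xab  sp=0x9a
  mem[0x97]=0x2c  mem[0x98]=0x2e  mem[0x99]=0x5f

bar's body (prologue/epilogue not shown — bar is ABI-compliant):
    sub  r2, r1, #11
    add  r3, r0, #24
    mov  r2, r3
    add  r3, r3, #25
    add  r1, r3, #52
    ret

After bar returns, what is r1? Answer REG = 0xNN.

prologue: push r2 → mem[0x99]=0xf1, sp=0x99
prologue: push r3 → mem[0x98]=0x6a, sp=0x98
body[0] sub  r2, r1, #11 → r2=0xaa
body[1] add  r3, r0, #24 → r3=0x6f
body[2] mov  r2, r3 → r2=0x6f
body[3] add  r3, r3, #25 → r3=0x88
body[4] add  r1, r3, #52 → r1=0xbc
epilogue: pop r3=0x6a, sp=0x99
epilogue: pop r2=0xf1, sp=0x9a
r1 is caller-saved → body value

REG = 0xbc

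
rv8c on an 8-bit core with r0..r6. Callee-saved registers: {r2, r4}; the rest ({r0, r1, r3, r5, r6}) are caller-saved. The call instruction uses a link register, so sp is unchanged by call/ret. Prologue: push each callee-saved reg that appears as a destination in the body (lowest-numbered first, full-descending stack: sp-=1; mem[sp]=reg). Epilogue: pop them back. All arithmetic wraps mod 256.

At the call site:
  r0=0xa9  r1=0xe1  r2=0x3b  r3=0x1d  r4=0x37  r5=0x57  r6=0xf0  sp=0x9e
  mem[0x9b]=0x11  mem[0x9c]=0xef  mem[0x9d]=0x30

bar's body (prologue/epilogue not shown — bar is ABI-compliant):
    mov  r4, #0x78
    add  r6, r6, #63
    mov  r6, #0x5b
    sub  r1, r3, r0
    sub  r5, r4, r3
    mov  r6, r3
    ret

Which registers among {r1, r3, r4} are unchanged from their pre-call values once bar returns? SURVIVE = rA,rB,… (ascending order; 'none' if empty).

SURVIVE = r3,r4

prologue: push r4 -> mem[0x9d]=0x37, sp=0x9d
body[0] mov  r4, #0x78 -> r4=0x78
body[1] add  r6, r6, #63 -> r6=0x2f
body[2] mov  r6, #0x5b -> r6=0x5b
body[3] sub  r1, r3, r0 -> r1=0x74
body[4] sub  r5, r4, r3 -> r5=0x5b
body[5] mov  r6, r3 -> r6=0x1d
epilogue: pop r4=0x37, sp=0x9e
r1: caller-saved, written=True
r3: caller-saved, written=False
r4: callee-saved, written=True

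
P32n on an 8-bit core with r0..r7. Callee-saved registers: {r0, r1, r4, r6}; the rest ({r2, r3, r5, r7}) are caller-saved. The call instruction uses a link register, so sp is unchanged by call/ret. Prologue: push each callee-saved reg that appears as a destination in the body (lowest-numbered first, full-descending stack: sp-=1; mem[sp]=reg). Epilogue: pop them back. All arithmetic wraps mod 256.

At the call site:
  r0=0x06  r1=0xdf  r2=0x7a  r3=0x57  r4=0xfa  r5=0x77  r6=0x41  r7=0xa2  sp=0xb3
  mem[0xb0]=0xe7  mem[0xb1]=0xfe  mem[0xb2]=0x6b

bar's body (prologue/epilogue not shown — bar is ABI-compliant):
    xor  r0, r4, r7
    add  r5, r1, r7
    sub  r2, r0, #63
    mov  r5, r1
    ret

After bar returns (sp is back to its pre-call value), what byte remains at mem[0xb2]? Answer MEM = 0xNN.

prologue: push r0 → mem[0xb2]=0x06, sp=0xb2
body[0] xor  r0, r4, r7 → r0=0x58
body[1] add  r5, r1, r7 → r5=0x81
body[2] sub  r2, r0, #63 → r2=0x19
body[3] mov  r5, r1 → r5=0xdf
epilogue: pop r0=0x06, sp=0xb3
prologue pushed ['r0'] at ['0xb2']

MEM = 0x06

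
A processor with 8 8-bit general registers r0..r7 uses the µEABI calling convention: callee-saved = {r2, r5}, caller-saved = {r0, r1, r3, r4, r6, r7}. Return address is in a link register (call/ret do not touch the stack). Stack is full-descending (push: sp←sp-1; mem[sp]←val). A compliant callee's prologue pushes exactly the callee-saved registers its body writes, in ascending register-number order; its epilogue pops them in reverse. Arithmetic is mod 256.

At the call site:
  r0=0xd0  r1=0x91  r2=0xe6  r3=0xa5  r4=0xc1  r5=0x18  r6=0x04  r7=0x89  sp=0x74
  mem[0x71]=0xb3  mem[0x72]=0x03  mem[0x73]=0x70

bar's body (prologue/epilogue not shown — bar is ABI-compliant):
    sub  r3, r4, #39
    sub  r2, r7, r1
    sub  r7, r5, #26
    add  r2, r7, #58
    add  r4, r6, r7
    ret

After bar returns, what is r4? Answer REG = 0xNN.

prologue: push r2 -> mem[0x73]=0xe6, sp=0x73
body[0] sub  r3, r4, #39 -> r3=0x9a
body[1] sub  r2, r7, r1 -> r2=0xf8
body[2] sub  r7, r5, #26 -> r7=0xfe
body[3] add  r2, r7, #58 -> r2=0x38
body[4] add  r4, r6, r7 -> r4=0x02
epilogue: pop r2=0xe6, sp=0x74
r4 is caller-saved -> body value

REG = 0x02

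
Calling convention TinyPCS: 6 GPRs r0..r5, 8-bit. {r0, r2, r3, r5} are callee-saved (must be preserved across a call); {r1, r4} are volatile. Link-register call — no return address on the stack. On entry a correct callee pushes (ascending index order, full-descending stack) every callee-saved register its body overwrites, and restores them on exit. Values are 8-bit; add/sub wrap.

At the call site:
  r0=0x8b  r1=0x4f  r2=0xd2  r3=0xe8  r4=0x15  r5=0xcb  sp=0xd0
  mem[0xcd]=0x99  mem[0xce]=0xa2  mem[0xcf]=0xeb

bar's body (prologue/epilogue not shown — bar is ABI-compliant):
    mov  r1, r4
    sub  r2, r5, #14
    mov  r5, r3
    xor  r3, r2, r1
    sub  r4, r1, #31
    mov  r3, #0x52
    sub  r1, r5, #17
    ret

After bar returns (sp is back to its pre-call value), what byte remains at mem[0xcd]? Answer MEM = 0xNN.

prologue: push r2 → mem[0xcf]=0xd2, sp=0xcf
prologue: push r3 → mem[0xce]=0xe8, sp=0xce
prologue: push r5 → mem[0xcd]=0xcb, sp=0xcd
body[0] mov  r1, r4 → r1=0x15
body[1] sub  r2, r5, #14 → r2=0xbd
body[2] mov  r5, r3 → r5=0xe8
body[3] xor  r3, r2, r1 → r3=0xa8
body[4] sub  r4, r1, #31 → r4=0xf6
body[5] mov  r3, #0x52 → r3=0x52
body[6] sub  r1, r5, #17 → r1=0xd7
epilogue: pop r5=0xcb, sp=0xce
epilogue: pop r3=0xe8, sp=0xcf
epilogue: pop r2=0xd2, sp=0xd0
prologue pushed ['r2', 'r3', 'r5'] at ['0xcf', '0xce', '0xcd']

MEM = 0xcb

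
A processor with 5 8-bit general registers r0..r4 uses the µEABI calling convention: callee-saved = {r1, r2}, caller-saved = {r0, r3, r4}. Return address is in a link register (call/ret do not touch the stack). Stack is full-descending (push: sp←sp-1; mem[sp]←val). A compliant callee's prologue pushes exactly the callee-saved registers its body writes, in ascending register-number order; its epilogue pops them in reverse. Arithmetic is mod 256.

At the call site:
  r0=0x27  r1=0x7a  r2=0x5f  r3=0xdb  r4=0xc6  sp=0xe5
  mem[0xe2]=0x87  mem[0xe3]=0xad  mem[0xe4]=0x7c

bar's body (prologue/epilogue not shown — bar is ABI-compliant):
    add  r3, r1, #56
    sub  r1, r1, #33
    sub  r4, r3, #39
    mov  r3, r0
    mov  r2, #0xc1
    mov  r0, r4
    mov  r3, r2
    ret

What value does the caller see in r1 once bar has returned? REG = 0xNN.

prologue: push r1 → mem[0xe4]=0x7a, sp=0xe4
prologue: push r2 → mem[0xe3]=0x5f, sp=0xe3
body[0] add  r3, r1, #56 → r3=0xb2
body[1] sub  r1, r1, #33 → r1=0x59
body[2] sub  r4, r3, #39 → r4=0x8b
body[3] mov  r3, r0 → r3=0x27
body[4] mov  r2, #0xc1 → r2=0xc1
body[5] mov  r0, r4 → r0=0x8b
body[6] mov  r3, r2 → r3=0xc1
epilogue: pop r2=0x5f, sp=0xe4
epilogue: pop r1=0x7a, sp=0xe5
r1 is callee-saved → restored

REG = 0x7a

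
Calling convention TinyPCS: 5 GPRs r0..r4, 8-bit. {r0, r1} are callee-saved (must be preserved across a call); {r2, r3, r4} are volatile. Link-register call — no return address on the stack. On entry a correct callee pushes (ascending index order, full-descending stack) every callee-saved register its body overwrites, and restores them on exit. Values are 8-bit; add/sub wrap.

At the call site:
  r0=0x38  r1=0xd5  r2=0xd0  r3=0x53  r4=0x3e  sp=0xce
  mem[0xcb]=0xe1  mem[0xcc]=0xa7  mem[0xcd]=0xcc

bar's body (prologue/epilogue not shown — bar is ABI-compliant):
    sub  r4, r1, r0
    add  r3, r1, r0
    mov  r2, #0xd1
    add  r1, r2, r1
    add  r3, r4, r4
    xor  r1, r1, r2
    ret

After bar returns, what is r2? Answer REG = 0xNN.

REG = 0xd1

prologue: push r1 → mem[0xcd]=0xd5, sp=0xcd
body[0] sub  r4, r1, r0 → r4=0x9d
body[1] add  r3, r1, r0 → r3=0x0d
body[2] mov  r2, #0xd1 → r2=0xd1
body[3] add  r1, r2, r1 → r1=0xa6
body[4] add  r3, r4, r4 → r3=0x3a
body[5] xor  r1, r1, r2 → r1=0x77
epilogue: pop r1=0xd5, sp=0xce
r2 is caller-saved → body value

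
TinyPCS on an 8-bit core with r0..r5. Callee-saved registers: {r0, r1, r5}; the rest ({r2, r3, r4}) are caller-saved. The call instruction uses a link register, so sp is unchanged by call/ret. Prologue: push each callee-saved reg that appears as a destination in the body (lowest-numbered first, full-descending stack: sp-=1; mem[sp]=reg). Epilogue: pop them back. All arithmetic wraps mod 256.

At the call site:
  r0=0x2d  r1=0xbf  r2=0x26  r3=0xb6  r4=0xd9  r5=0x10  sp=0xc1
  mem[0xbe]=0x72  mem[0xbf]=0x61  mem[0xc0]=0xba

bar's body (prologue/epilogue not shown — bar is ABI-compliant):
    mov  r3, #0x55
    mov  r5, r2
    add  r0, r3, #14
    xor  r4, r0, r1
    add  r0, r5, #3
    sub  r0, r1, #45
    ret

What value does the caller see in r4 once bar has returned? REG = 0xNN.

REG = 0xdc

prologue: push r0 -> mem[0xc0]=0x2d, sp=0xc0
prologue: push r5 -> mem[0xbf]=0x10, sp=0xbf
body[0] mov  r3, #0x55 -> r3=0x55
body[1] mov  r5, r2 -> r5=0x26
body[2] add  r0, r3, #14 -> r0=0x63
body[3] xor  r4, r0, r1 -> r4=0xdc
body[4] add  r0, r5, #3 -> r0=0x29
body[5] sub  r0, r1, #45 -> r0=0x92
epilogue: pop r5=0x10, sp=0xc0
epilogue: pop r0=0x2d, sp=0xc1
r4 is caller-saved -> body value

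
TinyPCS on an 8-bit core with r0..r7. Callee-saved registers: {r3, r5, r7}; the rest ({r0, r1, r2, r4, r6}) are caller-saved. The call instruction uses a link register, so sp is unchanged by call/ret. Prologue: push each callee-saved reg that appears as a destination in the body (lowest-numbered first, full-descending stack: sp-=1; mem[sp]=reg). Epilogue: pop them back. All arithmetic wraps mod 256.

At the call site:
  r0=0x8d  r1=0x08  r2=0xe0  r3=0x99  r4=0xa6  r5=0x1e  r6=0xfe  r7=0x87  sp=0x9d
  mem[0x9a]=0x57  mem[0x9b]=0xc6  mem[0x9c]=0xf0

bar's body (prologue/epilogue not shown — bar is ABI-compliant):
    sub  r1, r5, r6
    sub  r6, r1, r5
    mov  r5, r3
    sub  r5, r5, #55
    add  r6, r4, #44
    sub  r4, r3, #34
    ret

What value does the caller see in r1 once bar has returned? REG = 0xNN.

prologue: push r5 → mem[0x9c]=0x1e, sp=0x9c
body[0] sub  r1, r5, r6 → r1=0x20
body[1] sub  r6, r1, r5 → r6=0x02
body[2] mov  r5, r3 → r5=0x99
body[3] sub  r5, r5, #55 → r5=0x62
body[4] add  r6, r4, #44 → r6=0xd2
body[5] sub  r4, r3, #34 → r4=0x77
epilogue: pop r5=0x1e, sp=0x9d
r1 is caller-saved → body value

REG = 0x20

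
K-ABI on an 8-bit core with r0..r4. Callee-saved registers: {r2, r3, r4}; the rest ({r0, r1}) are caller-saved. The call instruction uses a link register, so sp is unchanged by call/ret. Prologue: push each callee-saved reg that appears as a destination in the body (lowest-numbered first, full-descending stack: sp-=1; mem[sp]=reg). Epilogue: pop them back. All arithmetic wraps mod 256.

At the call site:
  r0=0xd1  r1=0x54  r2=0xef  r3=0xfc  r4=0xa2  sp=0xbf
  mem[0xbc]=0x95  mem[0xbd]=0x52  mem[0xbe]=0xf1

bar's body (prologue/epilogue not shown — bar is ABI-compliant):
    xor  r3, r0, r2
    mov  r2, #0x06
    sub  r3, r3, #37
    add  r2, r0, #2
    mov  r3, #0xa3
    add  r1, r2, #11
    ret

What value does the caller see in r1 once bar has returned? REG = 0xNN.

REG = 0xde

prologue: push r2 -> mem[0xbe]=0xef, sp=0xbe
prologue: push r3 -> mem[0xbd]=0xfc, sp=0xbd
body[0] xor  r3, r0, r2 -> r3=0x3e
body[1] mov  r2, #0x06 -> r2=0x06
body[2] sub  r3, r3, #37 -> r3=0x19
body[3] add  r2, r0, #2 -> r2=0xd3
body[4] mov  r3, #0xa3 -> r3=0xa3
body[5] add  r1, r2, #11 -> r1=0xde
epilogue: pop r3=0xfc, sp=0xbe
epilogue: pop r2=0xef, sp=0xbf
r1 is caller-saved -> body value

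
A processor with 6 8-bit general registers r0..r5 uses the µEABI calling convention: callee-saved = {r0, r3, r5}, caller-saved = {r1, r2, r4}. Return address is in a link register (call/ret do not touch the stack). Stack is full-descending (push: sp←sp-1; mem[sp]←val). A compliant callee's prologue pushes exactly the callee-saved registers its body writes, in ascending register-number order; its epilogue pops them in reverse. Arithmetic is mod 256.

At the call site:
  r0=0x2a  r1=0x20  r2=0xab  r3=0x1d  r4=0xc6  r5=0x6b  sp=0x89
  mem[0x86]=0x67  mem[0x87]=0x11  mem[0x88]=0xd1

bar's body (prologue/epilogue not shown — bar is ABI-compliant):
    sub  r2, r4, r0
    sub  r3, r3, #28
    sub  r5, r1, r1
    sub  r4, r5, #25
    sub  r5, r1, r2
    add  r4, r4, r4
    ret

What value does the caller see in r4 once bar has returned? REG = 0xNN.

REG = 0xce

prologue: push r3 -> mem[0x88]=0x1d, sp=0x88
prologue: push r5 -> mem[0x87]=0x6b, sp=0x87
body[0] sub  r2, r4, r0 -> r2=0x9c
body[1] sub  r3, r3, #28 -> r3=0x01
body[2] sub  r5, r1, r1 -> r5=0x00
body[3] sub  r4, r5, #25 -> r4=0xe7
body[4] sub  r5, r1, r2 -> r5=0x84
body[5] add  r4, r4, r4 -> r4=0xce
epilogue: pop r5=0x6b, sp=0x88
epilogue: pop r3=0x1d, sp=0x89
r4 is caller-saved -> body value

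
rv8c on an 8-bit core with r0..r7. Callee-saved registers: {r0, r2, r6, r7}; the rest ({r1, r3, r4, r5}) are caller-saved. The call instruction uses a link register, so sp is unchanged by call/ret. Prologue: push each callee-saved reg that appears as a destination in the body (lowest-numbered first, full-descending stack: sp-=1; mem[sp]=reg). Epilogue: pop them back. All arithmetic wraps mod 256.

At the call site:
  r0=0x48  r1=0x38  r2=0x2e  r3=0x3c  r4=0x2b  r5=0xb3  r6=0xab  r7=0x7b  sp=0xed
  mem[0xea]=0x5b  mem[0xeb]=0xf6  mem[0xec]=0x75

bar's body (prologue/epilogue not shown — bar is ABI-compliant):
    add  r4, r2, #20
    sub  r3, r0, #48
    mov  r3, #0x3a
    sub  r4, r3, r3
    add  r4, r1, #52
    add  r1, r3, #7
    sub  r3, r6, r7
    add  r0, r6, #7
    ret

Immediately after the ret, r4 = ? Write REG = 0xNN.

REG = 0x6c

prologue: push r0 -> mem[0xec]=0x48, sp=0xec
body[0] add  r4, r2, #20 -> r4=0x42
body[1] sub  r3, r0, #48 -> r3=0x18
body[2] mov  r3, #0x3a -> r3=0x3a
body[3] sub  r4, r3, r3 -> r4=0x00
body[4] add  r4, r1, #52 -> r4=0x6c
body[5] add  r1, r3, #7 -> r1=0x41
body[6] sub  r3, r6, r7 -> r3=0x30
body[7] add  r0, r6, #7 -> r0=0xb2
epilogue: pop r0=0x48, sp=0xed
r4 is caller-saved -> body value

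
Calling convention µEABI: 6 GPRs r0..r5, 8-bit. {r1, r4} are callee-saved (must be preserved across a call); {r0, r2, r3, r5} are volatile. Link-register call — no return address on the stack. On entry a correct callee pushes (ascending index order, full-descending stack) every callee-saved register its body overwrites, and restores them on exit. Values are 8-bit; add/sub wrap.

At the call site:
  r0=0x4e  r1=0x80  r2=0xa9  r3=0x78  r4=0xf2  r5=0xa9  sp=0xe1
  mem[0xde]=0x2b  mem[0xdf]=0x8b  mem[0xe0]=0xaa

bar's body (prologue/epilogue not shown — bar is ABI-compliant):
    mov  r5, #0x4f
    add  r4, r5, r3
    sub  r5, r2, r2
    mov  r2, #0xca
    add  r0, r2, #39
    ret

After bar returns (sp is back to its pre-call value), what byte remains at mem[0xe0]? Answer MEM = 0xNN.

prologue: push r4 → mem[0xe0]=0xf2, sp=0xe0
body[0] mov  r5, #0x4f → r5=0x4f
body[1] add  r4, r5, r3 → r4=0xc7
body[2] sub  r5, r2, r2 → r5=0x00
body[3] mov  r2, #0xca → r2=0xca
body[4] add  r0, r2, #39 → r0=0xf1
epilogue: pop r4=0xf2, sp=0xe1
prologue pushed ['r4'] at ['0xe0']

MEM = 0xf2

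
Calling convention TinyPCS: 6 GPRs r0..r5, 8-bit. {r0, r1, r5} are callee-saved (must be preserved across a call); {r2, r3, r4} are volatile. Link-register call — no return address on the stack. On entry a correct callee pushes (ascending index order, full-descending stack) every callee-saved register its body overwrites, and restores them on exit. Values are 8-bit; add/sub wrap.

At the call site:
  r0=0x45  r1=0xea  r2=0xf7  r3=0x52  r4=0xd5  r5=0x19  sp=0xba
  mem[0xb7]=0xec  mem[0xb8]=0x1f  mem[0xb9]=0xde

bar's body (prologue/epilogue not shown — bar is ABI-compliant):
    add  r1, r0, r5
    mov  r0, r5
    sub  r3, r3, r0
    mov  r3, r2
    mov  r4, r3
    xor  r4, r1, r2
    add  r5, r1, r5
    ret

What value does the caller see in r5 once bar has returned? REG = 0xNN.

prologue: push r0 → mem[0xb9]=0x45, sp=0xb9
prologue: push r1 → mem[0xb8]=0xea, sp=0xb8
prologue: push r5 → mem[0xb7]=0x19, sp=0xb7
body[0] add  r1, r0, r5 → r1=0x5e
body[1] mov  r0, r5 → r0=0x19
body[2] sub  r3, r3, r0 → r3=0x39
body[3] mov  r3, r2 → r3=0xf7
body[4] mov  r4, r3 → r4=0xf7
body[5] xor  r4, r1, r2 → r4=0xa9
body[6] add  r5, r1, r5 → r5=0x77
epilogue: pop r5=0x19, sp=0xb8
epilogue: pop r1=0xea, sp=0xb9
epilogue: pop r0=0x45, sp=0xba
r5 is callee-saved → restored

REG = 0x19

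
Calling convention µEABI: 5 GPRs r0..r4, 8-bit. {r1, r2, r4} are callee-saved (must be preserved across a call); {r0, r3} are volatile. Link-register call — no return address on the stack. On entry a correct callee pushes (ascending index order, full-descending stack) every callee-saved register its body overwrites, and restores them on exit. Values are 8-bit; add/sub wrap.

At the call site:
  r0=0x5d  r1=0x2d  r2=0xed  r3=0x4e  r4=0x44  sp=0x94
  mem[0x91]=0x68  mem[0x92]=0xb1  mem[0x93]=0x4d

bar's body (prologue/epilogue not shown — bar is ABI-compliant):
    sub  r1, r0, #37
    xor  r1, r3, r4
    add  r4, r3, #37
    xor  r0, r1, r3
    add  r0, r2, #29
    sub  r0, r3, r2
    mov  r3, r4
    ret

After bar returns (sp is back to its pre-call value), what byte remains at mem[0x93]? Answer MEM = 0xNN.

prologue: push r1 -> mem[0x93]=0x2d, sp=0x93
prologue: push r4 -> mem[0x92]=0x44, sp=0x92
body[0] sub  r1, r0, #37 -> r1=0x38
body[1] xor  r1, r3, r4 -> r1=0x0a
body[2] add  r4, r3, #37 -> r4=0x73
body[3] xor  r0, r1, r3 -> r0=0x44
body[4] add  r0, r2, #29 -> r0=0x0a
body[5] sub  r0, r3, r2 -> r0=0x61
body[6] mov  r3, r4 -> r3=0x73
epilogue: pop r4=0x44, sp=0x93
epilogue: pop r1=0x2d, sp=0x94
prologue pushed ['r1', 'r4'] at ['0x93', '0x92']

MEM = 0x2d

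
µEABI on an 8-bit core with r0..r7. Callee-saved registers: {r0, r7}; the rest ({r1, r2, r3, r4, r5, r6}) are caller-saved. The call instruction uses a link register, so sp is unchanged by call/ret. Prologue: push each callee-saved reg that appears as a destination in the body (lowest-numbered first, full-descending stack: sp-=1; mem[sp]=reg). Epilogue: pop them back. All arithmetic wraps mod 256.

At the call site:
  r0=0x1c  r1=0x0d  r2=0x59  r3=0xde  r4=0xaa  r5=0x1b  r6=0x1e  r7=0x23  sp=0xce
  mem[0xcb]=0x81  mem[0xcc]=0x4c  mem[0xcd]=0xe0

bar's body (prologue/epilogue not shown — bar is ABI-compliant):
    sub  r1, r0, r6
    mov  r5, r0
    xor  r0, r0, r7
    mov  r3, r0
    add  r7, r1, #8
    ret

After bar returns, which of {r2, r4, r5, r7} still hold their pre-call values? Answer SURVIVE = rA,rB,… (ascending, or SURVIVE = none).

SURVIVE = r2,r4,r7

prologue: push r0 -> mem[0xcd]=0x1c, sp=0xcd
prologue: push r7 -> mem[0xcc]=0x23, sp=0xcc
body[0] sub  r1, r0, r6 -> r1=0xfe
body[1] mov  r5, r0 -> r5=0x1c
body[2] xor  r0, r0, r7 -> r0=0x3f
body[3] mov  r3, r0 -> r3=0x3f
body[4] add  r7, r1, #8 -> r7=0x06
epilogue: pop r7=0x23, sp=0xcd
epilogue: pop r0=0x1c, sp=0xce
r2: caller-saved, written=False
r4: caller-saved, written=False
r5: caller-saved, written=True
r7: callee-saved, written=True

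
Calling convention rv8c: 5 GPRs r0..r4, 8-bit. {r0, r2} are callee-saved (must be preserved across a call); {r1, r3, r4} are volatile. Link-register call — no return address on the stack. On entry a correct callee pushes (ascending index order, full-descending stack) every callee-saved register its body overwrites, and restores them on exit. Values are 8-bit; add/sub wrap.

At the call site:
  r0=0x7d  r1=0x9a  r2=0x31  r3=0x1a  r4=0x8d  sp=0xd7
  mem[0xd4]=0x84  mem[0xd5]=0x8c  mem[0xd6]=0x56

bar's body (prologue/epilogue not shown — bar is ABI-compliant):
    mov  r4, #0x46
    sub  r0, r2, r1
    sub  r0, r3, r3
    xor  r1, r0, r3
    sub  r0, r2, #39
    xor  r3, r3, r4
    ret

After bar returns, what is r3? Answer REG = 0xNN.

REG = 0x5c

prologue: push r0 → mem[0xd6]=0x7d, sp=0xd6
body[0] mov  r4, #0x46 → r4=0x46
body[1] sub  r0, r2, r1 → r0=0x97
body[2] sub  r0, r3, r3 → r0=0x00
body[3] xor  r1, r0, r3 → r1=0x1a
body[4] sub  r0, r2, #39 → r0=0x0a
body[5] xor  r3, r3, r4 → r3=0x5c
epilogue: pop r0=0x7d, sp=0xd7
r3 is caller-saved → body value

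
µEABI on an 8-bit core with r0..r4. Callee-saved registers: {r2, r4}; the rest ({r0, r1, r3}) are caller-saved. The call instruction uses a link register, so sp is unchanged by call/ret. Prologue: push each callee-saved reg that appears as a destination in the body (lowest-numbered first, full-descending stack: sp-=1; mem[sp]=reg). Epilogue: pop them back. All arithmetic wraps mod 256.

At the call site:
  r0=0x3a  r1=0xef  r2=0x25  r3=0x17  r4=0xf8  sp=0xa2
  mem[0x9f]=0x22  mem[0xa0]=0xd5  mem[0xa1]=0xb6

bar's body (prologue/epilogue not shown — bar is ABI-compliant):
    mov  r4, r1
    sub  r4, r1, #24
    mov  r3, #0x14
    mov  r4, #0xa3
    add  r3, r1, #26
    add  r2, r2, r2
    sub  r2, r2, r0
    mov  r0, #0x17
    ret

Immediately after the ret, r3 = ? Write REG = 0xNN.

prologue: push r2 → mem[0xa1]=0x25, sp=0xa1
prologue: push r4 → mem[0xa0]=0xf8, sp=0xa0
body[0] mov  r4, r1 → r4=0xef
body[1] sub  r4, r1, #24 → r4=0xd7
body[2] mov  r3, #0x14 → r3=0x14
body[3] mov  r4, #0xa3 → r4=0xa3
body[4] add  r3, r1, #26 → r3=0x09
body[5] add  r2, r2, r2 → r2=0x4a
body[6] sub  r2, r2, r0 → r2=0x10
body[7] mov  r0, #0x17 → r0=0x17
epilogue: pop r4=0xf8, sp=0xa1
epilogue: pop r2=0x25, sp=0xa2
r3 is caller-saved → body value

REG = 0x09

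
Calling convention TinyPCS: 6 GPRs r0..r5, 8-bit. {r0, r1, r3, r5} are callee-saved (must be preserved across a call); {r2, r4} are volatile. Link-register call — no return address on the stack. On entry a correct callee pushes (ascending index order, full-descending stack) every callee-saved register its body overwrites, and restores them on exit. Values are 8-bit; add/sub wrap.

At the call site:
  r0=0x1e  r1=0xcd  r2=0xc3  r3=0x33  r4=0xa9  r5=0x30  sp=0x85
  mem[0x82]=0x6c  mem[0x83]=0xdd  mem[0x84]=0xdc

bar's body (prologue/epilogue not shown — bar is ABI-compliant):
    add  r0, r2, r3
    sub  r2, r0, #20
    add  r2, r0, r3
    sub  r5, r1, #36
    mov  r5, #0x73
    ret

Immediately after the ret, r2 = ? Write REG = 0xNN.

prologue: push r0 → mem[0x84]=0x1e, sp=0x84
prologue: push r5 → mem[0x83]=0x30, sp=0x83
body[0] add  r0, r2, r3 → r0=0xf6
body[1] sub  r2, r0, #20 → r2=0xe2
body[2] add  r2, r0, r3 → r2=0x29
body[3] sub  r5, r1, #36 → r5=0xa9
body[4] mov  r5, #0x73 → r5=0x73
epilogue: pop r5=0x30, sp=0x84
epilogue: pop r0=0x1e, sp=0x85
r2 is caller-saved → body value

REG = 0x29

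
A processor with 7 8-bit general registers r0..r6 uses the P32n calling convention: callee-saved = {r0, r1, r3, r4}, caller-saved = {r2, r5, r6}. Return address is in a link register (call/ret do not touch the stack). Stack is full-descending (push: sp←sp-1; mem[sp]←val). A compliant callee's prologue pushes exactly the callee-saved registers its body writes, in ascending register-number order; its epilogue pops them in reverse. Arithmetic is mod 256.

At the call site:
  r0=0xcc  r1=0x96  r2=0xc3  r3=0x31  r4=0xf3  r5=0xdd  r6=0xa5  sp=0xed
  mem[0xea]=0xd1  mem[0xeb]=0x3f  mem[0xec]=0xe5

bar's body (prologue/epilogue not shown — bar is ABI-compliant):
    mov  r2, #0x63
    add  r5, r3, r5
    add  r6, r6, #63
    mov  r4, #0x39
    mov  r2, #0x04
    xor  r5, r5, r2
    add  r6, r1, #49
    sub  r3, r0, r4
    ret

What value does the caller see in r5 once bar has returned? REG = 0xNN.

prologue: push r3 -> mem[0xec]=0x31, sp=0xec
prologue: push r4 -> mem[0xeb]=0xf3, sp=0xeb
body[0] mov  r2, #0x63 -> r2=0x63
body[1] add  r5, r3, r5 -> r5=0x0e
body[2] add  r6, r6, #63 -> r6=0xe4
body[3] mov  r4, #0x39 -> r4=0x39
body[4] mov  r2, #0x04 -> r2=0x04
body[5] xor  r5, r5, r2 -> r5=0x0a
body[6] add  r6, r1, #49 -> r6=0xc7
body[7] sub  r3, r0, r4 -> r3=0x93
epilogue: pop r4=0xf3, sp=0xec
epilogue: pop r3=0x31, sp=0xed
r5 is caller-saved -> body value

REG = 0x0a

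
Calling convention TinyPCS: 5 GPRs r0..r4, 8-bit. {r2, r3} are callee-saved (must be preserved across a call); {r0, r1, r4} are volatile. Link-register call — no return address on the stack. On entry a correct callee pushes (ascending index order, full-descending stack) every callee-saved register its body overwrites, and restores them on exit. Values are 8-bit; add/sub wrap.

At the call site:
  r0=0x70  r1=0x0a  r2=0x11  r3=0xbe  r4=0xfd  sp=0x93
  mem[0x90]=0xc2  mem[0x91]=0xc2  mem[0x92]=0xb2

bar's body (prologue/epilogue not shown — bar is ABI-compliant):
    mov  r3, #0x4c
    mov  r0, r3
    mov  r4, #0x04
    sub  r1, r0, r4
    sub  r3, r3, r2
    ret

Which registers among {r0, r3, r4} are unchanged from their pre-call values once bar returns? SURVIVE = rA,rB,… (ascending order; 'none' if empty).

SURVIVE = r3

prologue: push r3 → mem[0x92]=0xbe, sp=0x92
body[0] mov  r3, #0x4c → r3=0x4c
body[1] mov  r0, r3 → r0=0x4c
body[2] mov  r4, #0x04 → r4=0x04
body[3] sub  r1, r0, r4 → r1=0x48
body[4] sub  r3, r3, r2 → r3=0x3b
epilogue: pop r3=0xbe, sp=0x93
r0: caller-saved, written=True
r3: callee-saved, written=True
r4: caller-saved, written=True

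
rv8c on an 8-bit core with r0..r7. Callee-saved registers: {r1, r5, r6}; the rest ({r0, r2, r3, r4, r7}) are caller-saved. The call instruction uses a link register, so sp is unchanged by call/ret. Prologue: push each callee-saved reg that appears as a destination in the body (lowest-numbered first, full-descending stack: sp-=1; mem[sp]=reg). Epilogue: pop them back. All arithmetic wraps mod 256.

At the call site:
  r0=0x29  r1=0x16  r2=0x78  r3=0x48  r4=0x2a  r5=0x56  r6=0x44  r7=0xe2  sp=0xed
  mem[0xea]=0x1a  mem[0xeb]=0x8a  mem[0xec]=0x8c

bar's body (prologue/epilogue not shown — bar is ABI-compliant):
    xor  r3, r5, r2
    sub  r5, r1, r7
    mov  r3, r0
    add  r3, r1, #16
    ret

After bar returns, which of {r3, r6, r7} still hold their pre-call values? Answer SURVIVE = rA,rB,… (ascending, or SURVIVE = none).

SURVIVE = r6,r7

prologue: push r5 -> mem[0xec]=0x56, sp=0xec
body[0] xor  r3, r5, r2 -> r3=0x2e
body[1] sub  r5, r1, r7 -> r5=0x34
body[2] mov  r3, r0 -> r3=0x29
body[3] add  r3, r1, #16 -> r3=0x26
epilogue: pop r5=0x56, sp=0xed
r3: caller-saved, written=True
r6: callee-saved, written=False
r7: caller-saved, written=False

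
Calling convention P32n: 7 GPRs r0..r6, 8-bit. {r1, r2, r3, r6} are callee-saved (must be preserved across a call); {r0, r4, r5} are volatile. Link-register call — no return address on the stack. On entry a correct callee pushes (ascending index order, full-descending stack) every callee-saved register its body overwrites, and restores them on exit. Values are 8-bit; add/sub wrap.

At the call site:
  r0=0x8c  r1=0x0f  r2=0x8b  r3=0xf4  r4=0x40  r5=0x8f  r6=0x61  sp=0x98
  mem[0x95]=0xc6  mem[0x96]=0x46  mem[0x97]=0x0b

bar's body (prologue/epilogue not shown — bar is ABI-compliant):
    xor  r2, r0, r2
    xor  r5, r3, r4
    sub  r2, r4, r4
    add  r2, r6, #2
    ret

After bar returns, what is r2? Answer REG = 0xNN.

prologue: push r2 → mem[0x97]=0x8b, sp=0x97
body[0] xor  r2, r0, r2 → r2=0x07
body[1] xor  r5, r3, r4 → r5=0xb4
body[2] sub  r2, r4, r4 → r2=0x00
body[3] add  r2, r6, #2 → r2=0x63
epilogue: pop r2=0x8b, sp=0x98
r2 is callee-saved → restored

REG = 0x8b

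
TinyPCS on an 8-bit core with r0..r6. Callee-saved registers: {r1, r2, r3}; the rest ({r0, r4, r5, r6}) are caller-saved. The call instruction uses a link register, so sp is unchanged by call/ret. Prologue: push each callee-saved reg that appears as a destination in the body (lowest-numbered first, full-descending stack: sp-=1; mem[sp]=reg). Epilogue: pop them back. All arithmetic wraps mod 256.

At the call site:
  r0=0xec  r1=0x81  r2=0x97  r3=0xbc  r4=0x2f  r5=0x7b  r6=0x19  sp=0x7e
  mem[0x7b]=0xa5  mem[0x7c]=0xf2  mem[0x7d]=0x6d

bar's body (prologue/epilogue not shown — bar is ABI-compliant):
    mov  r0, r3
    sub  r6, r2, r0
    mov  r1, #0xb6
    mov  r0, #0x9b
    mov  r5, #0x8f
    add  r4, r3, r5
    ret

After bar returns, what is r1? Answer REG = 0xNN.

REG = 0x81

prologue: push r1 -> mem[0x7d]=0x81, sp=0x7d
body[0] mov  r0, r3 -> r0=0xbc
body[1] sub  r6, r2, r0 -> r6=0xdb
body[2] mov  r1, #0xb6 -> r1=0xb6
body[3] mov  r0, #0x9b -> r0=0x9b
body[4] mov  r5, #0x8f -> r5=0x8f
body[5] add  r4, r3, r5 -> r4=0x4b
epilogue: pop r1=0x81, sp=0x7e
r1 is callee-saved -> restored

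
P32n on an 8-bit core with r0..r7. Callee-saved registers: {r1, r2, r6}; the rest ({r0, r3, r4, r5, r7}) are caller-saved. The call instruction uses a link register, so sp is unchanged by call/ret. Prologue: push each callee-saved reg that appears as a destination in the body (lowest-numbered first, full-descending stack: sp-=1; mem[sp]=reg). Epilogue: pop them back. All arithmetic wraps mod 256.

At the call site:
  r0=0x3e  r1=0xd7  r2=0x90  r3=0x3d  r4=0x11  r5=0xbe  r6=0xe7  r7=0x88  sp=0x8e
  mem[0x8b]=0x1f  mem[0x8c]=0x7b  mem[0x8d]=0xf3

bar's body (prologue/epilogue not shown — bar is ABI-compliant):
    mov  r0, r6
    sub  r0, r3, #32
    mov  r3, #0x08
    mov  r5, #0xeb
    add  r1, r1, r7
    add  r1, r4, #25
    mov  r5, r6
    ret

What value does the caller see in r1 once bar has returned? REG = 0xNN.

REG = 0xd7

prologue: push r1 → mem[0x8d]=0xd7, sp=0x8d
body[0] mov  r0, r6 → r0=0xe7
body[1] sub  r0, r3, #32 → r0=0x1d
body[2] mov  r3, #0x08 → r3=0x08
body[3] mov  r5, #0xeb → r5=0xeb
body[4] add  r1, r1, r7 → r1=0x5f
body[5] add  r1, r4, #25 → r1=0x2a
body[6] mov  r5, r6 → r5=0xe7
epilogue: pop r1=0xd7, sp=0x8e
r1 is callee-saved → restored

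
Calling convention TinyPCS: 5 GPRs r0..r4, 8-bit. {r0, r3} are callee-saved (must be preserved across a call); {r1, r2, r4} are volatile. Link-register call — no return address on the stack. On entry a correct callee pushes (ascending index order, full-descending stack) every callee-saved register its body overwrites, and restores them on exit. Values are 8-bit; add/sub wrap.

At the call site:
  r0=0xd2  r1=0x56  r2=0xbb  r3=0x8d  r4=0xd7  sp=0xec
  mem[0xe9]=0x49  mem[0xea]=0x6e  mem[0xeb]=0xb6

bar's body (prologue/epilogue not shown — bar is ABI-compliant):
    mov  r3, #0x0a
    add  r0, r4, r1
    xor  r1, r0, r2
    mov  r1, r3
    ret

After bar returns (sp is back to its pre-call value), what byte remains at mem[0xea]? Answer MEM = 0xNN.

MEM = 0x8d

prologue: push r0 → mem[0xeb]=0xd2, sp=0xeb
prologue: push r3 → mem[0xea]=0x8d, sp=0xea
body[0] mov  r3, #0x0a → r3=0x0a
body[1] add  r0, r4, r1 → r0=0x2d
body[2] xor  r1, r0, r2 → r1=0x96
body[3] mov  r1, r3 → r1=0x0a
epilogue: pop r3=0x8d, sp=0xeb
epilogue: pop r0=0xd2, sp=0xec
prologue pushed ['r0', 'r3'] at ['0xeb', '0xea']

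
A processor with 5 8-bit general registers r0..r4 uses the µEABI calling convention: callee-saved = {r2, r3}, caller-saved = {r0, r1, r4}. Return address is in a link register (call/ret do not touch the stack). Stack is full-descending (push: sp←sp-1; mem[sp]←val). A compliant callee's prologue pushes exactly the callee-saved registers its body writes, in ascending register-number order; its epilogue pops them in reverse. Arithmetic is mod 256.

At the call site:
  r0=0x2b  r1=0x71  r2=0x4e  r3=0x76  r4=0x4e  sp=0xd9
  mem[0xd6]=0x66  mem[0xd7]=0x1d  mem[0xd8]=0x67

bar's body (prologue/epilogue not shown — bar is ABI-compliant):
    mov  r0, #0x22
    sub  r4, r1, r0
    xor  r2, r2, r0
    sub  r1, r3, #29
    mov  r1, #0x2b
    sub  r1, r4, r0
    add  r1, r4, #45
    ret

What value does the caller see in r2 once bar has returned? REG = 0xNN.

prologue: push r2 → mem[0xd8]=0x4e, sp=0xd8
body[0] mov  r0, #0x22 → r0=0x22
body[1] sub  r4, r1, r0 → r4=0x4f
body[2] xor  r2, r2, r0 → r2=0x6c
body[3] sub  r1, r3, #29 → r1=0x59
body[4] mov  r1, #0x2b → r1=0x2b
body[5] sub  r1, r4, r0 → r1=0x2d
body[6] add  r1, r4, #45 → r1=0x7c
epilogue: pop r2=0x4e, sp=0xd9
r2 is callee-saved → restored

REG = 0x4e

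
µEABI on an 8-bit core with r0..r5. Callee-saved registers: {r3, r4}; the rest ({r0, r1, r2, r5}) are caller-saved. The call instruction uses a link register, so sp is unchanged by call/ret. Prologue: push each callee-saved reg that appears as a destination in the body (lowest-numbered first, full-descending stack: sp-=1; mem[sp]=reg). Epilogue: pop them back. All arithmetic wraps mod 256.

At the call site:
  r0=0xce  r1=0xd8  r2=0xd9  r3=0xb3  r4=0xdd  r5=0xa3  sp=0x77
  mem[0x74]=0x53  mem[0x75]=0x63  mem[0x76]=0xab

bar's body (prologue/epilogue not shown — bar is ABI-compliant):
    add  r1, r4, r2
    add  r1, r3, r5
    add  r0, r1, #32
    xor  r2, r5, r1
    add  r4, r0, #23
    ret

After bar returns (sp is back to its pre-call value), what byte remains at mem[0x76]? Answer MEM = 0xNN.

prologue: push r4 → mem[0x76]=0xdd, sp=0x76
body[0] add  r1, r4, r2 → r1=0xb6
body[1] add  r1, r3, r5 → r1=0x56
body[2] add  r0, r1, #32 → r0=0x76
body[3] xor  r2, r5, r1 → r2=0xf5
body[4] add  r4, r0, #23 → r4=0x8d
epilogue: pop r4=0xdd, sp=0x77
prologue pushed ['r4'] at ['0x76']

MEM = 0xdd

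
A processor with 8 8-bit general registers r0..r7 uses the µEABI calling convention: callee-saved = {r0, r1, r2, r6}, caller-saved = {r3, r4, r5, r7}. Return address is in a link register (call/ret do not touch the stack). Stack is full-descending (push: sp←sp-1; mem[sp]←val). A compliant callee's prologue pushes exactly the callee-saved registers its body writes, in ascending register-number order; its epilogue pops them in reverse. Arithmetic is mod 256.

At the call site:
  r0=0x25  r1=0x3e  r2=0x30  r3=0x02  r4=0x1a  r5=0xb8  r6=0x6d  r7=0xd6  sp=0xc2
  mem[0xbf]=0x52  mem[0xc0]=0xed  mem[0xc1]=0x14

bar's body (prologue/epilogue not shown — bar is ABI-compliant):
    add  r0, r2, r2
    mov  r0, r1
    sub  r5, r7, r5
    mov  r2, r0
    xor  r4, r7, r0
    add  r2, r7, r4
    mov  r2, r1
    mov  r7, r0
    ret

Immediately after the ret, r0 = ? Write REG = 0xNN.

REG = 0x25

prologue: push r0 -> mem[0xc1]=0x25, sp=0xc1
prologue: push r2 -> mem[0xc0]=0x30, sp=0xc0
body[0] add  r0, r2, r2 -> r0=0x60
body[1] mov  r0, r1 -> r0=0x3e
body[2] sub  r5, r7, r5 -> r5=0x1e
body[3] mov  r2, r0 -> r2=0x3e
body[4] xor  r4, r7, r0 -> r4=0xe8
body[5] add  r2, r7, r4 -> r2=0xbe
body[6] mov  r2, r1 -> r2=0x3e
body[7] mov  r7, r0 -> r7=0x3e
epilogue: pop r2=0x30, sp=0xc1
epilogue: pop r0=0x25, sp=0xc2
r0 is callee-saved -> restored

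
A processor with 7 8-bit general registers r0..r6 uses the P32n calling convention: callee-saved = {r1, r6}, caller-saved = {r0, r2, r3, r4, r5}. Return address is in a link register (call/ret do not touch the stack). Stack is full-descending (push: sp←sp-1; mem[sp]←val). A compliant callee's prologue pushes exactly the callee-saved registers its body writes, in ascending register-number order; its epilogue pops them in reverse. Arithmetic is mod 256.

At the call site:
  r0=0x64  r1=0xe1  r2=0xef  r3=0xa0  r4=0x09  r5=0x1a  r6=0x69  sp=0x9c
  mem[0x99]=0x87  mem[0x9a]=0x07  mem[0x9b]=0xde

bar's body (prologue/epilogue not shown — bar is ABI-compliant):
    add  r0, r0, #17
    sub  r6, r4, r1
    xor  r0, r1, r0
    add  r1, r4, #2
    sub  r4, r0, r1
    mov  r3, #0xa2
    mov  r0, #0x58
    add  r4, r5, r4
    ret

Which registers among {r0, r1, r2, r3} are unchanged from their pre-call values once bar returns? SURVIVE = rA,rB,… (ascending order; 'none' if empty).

prologue: push r1 -> mem[0x9b]=0xe1, sp=0x9b
prologue: push r6 -> mem[0x9a]=0x69, sp=0x9a
body[0] add  r0, r0, #17 -> r0=0x75
body[1] sub  r6, r4, r1 -> r6=0x28
body[2] xor  r0, r1, r0 -> r0=0x94
body[3] add  r1, r4, #2 -> r1=0x0b
body[4] sub  r4, r0, r1 -> r4=0x89
body[5] mov  r3, #0xa2 -> r3=0xa2
body[6] mov  r0, #0x58 -> r0=0x58
body[7] add  r4, r5, r4 -> r4=0xa3
epilogue: pop r6=0x69, sp=0x9b
epilogue: pop r1=0xe1, sp=0x9c
r0: caller-saved, written=True
r1: callee-saved, written=True
r2: caller-saved, written=False
r3: caller-saved, written=True

SURVIVE = r1,r2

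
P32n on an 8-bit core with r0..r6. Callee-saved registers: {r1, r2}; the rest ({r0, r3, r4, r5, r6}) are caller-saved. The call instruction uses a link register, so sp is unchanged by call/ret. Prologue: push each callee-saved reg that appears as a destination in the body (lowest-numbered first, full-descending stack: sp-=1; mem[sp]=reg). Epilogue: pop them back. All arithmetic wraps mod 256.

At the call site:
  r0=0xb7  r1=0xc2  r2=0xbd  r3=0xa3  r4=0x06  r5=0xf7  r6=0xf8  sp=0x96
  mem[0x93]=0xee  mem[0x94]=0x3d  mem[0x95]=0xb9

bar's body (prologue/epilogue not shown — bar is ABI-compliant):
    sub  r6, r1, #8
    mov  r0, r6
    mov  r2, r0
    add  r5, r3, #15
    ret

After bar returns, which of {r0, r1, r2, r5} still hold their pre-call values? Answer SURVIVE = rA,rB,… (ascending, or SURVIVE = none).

SURVIVE = r1,r2

prologue: push r2 → mem[0x95]=0xbd, sp=0x95
body[0] sub  r6, r1, #8 → r6=0xba
body[1] mov  r0, r6 → r0=0xba
body[2] mov  r2, r0 → r2=0xba
body[3] add  r5, r3, #15 → r5=0xb2
epilogue: pop r2=0xbd, sp=0x96
r0: caller-saved, written=True
r1: callee-saved, written=False
r2: callee-saved, written=True
r5: caller-saved, written=True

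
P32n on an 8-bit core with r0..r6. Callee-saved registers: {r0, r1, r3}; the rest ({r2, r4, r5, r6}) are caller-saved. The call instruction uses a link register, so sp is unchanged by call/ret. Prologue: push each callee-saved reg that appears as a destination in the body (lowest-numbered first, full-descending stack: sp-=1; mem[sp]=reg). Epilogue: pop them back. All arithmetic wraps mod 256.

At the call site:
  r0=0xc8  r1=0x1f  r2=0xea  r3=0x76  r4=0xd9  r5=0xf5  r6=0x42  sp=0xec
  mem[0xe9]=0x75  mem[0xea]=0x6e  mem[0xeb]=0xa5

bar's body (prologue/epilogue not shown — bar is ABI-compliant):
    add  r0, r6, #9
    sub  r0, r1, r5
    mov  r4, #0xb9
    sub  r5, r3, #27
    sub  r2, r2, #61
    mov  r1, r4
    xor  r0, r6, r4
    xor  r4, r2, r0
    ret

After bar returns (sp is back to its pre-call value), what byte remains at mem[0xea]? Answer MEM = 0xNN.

prologue: push r0 -> mem[0xeb]=0xc8, sp=0xeb
prologue: push r1 -> mem[0xea]=0x1f, sp=0xea
body[0] add  r0, r6, #9 -> r0=0x4b
body[1] sub  r0, r1, r5 -> r0=0x2a
body[2] mov  r4, #0xb9 -> r4=0xb9
body[3] sub  r5, r3, #27 -> r5=0x5b
body[4] sub  r2, r2, #61 -> r2=0xad
body[5] mov  r1, r4 -> r1=0xb9
body[6] xor  r0, r6, r4 -> r0=0xfb
body[7] xor  r4, r2, r0 -> r4=0x56
epilogue: pop r1=0x1f, sp=0xeb
epilogue: pop r0=0xc8, sp=0xec
prologue pushed ['r0', 'r1'] at ['0xeb', '0xea']

MEM = 0x1f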